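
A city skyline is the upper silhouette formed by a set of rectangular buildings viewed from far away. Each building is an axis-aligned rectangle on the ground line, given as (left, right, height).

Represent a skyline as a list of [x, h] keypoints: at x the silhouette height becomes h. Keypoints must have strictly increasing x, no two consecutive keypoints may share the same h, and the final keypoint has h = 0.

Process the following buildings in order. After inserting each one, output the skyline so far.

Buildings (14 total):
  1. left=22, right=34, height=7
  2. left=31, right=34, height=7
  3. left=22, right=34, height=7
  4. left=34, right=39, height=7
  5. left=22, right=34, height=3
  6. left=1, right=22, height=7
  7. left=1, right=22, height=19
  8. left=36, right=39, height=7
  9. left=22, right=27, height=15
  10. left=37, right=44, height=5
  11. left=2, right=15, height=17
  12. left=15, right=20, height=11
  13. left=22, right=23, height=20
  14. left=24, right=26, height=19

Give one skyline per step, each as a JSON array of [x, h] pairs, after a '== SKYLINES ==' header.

== SKYLINES ==
[[22,7],[34,0]]
[[22,7],[34,0]]
[[22,7],[34,0]]
[[22,7],[39,0]]
[[22,7],[39,0]]
[[1,7],[39,0]]
[[1,19],[22,7],[39,0]]
[[1,19],[22,7],[39,0]]
[[1,19],[22,15],[27,7],[39,0]]
[[1,19],[22,15],[27,7],[39,5],[44,0]]
[[1,19],[22,15],[27,7],[39,5],[44,0]]
[[1,19],[22,15],[27,7],[39,5],[44,0]]
[[1,19],[22,20],[23,15],[27,7],[39,5],[44,0]]
[[1,19],[22,20],[23,15],[24,19],[26,15],[27,7],[39,5],[44,0]]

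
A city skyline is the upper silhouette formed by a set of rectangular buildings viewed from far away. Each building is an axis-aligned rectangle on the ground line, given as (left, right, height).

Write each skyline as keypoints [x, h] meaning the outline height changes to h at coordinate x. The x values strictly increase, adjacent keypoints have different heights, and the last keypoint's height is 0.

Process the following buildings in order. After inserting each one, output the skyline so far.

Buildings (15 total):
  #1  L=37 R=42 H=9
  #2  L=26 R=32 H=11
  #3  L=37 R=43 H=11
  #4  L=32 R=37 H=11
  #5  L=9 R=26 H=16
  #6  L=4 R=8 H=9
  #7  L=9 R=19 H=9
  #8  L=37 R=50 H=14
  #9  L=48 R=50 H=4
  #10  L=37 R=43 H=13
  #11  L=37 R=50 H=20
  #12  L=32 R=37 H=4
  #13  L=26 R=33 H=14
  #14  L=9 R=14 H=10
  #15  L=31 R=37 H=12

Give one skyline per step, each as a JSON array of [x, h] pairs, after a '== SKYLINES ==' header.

== SKYLINES ==
[[37,9],[42,0]]
[[26,11],[32,0],[37,9],[42,0]]
[[26,11],[32,0],[37,11],[43,0]]
[[26,11],[43,0]]
[[9,16],[26,11],[43,0]]
[[4,9],[8,0],[9,16],[26,11],[43,0]]
[[4,9],[8,0],[9,16],[26,11],[43,0]]
[[4,9],[8,0],[9,16],[26,11],[37,14],[50,0]]
[[4,9],[8,0],[9,16],[26,11],[37,14],[50,0]]
[[4,9],[8,0],[9,16],[26,11],[37,14],[50,0]]
[[4,9],[8,0],[9,16],[26,11],[37,20],[50,0]]
[[4,9],[8,0],[9,16],[26,11],[37,20],[50,0]]
[[4,9],[8,0],[9,16],[26,14],[33,11],[37,20],[50,0]]
[[4,9],[8,0],[9,16],[26,14],[33,11],[37,20],[50,0]]
[[4,9],[8,0],[9,16],[26,14],[33,12],[37,20],[50,0]]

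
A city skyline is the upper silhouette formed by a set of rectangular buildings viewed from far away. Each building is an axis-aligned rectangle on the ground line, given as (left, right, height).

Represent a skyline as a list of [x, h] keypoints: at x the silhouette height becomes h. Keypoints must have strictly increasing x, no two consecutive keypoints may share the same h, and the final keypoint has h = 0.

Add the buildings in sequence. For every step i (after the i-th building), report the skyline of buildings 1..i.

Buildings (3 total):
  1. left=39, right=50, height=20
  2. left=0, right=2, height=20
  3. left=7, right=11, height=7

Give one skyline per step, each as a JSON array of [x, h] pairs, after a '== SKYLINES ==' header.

== SKYLINES ==
[[39,20],[50,0]]
[[0,20],[2,0],[39,20],[50,0]]
[[0,20],[2,0],[7,7],[11,0],[39,20],[50,0]]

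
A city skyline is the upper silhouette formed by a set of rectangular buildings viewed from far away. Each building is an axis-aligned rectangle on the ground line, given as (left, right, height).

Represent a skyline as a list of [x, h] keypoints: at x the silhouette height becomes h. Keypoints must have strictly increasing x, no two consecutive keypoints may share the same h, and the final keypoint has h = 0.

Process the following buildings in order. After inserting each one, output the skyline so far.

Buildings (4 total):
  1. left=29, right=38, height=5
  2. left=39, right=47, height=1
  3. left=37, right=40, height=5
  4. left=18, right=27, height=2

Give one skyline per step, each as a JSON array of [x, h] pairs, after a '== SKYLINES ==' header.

== SKYLINES ==
[[29,5],[38,0]]
[[29,5],[38,0],[39,1],[47,0]]
[[29,5],[40,1],[47,0]]
[[18,2],[27,0],[29,5],[40,1],[47,0]]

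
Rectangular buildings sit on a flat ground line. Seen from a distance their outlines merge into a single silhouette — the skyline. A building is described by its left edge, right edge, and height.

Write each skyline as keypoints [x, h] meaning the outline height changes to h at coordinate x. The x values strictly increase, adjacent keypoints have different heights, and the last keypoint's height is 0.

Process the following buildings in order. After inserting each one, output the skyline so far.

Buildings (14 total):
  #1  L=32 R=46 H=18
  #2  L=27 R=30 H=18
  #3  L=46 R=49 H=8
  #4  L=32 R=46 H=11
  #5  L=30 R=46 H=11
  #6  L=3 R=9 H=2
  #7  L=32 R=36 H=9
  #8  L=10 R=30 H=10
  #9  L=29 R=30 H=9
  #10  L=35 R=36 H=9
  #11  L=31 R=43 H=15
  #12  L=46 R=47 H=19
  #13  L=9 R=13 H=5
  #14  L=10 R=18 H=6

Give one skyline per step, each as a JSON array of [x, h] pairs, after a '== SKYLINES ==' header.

== SKYLINES ==
[[32,18],[46,0]]
[[27,18],[30,0],[32,18],[46,0]]
[[27,18],[30,0],[32,18],[46,8],[49,0]]
[[27,18],[30,0],[32,18],[46,8],[49,0]]
[[27,18],[30,11],[32,18],[46,8],[49,0]]
[[3,2],[9,0],[27,18],[30,11],[32,18],[46,8],[49,0]]
[[3,2],[9,0],[27,18],[30,11],[32,18],[46,8],[49,0]]
[[3,2],[9,0],[10,10],[27,18],[30,11],[32,18],[46,8],[49,0]]
[[3,2],[9,0],[10,10],[27,18],[30,11],[32,18],[46,8],[49,0]]
[[3,2],[9,0],[10,10],[27,18],[30,11],[32,18],[46,8],[49,0]]
[[3,2],[9,0],[10,10],[27,18],[30,11],[31,15],[32,18],[46,8],[49,0]]
[[3,2],[9,0],[10,10],[27,18],[30,11],[31,15],[32,18],[46,19],[47,8],[49,0]]
[[3,2],[9,5],[10,10],[27,18],[30,11],[31,15],[32,18],[46,19],[47,8],[49,0]]
[[3,2],[9,5],[10,10],[27,18],[30,11],[31,15],[32,18],[46,19],[47,8],[49,0]]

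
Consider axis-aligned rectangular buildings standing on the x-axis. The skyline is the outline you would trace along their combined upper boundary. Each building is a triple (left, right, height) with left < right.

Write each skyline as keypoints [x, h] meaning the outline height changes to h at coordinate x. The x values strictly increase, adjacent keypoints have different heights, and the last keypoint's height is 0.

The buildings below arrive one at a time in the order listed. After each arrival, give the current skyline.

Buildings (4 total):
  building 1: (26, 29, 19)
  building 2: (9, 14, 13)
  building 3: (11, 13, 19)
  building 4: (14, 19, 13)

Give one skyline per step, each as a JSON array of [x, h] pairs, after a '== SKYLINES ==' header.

== SKYLINES ==
[[26,19],[29,0]]
[[9,13],[14,0],[26,19],[29,0]]
[[9,13],[11,19],[13,13],[14,0],[26,19],[29,0]]
[[9,13],[11,19],[13,13],[19,0],[26,19],[29,0]]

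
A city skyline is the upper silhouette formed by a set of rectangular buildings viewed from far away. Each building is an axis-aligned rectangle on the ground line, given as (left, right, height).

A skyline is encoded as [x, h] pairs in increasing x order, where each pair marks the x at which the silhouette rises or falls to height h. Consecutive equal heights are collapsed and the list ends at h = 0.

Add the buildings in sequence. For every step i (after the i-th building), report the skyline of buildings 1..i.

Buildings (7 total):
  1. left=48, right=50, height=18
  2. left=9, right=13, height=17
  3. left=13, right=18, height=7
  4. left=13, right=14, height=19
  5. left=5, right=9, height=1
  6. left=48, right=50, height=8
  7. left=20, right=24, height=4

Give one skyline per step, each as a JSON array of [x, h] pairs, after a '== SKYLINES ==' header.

== SKYLINES ==
[[48,18],[50,0]]
[[9,17],[13,0],[48,18],[50,0]]
[[9,17],[13,7],[18,0],[48,18],[50,0]]
[[9,17],[13,19],[14,7],[18,0],[48,18],[50,0]]
[[5,1],[9,17],[13,19],[14,7],[18,0],[48,18],[50,0]]
[[5,1],[9,17],[13,19],[14,7],[18,0],[48,18],[50,0]]
[[5,1],[9,17],[13,19],[14,7],[18,0],[20,4],[24,0],[48,18],[50,0]]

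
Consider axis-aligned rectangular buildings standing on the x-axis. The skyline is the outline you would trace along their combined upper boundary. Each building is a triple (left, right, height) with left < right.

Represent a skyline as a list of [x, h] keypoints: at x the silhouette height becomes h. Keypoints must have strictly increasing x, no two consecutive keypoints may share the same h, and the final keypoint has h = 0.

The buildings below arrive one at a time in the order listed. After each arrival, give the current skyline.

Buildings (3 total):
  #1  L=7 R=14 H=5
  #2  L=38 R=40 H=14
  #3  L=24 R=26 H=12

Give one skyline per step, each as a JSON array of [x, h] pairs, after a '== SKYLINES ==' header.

== SKYLINES ==
[[7,5],[14,0]]
[[7,5],[14,0],[38,14],[40,0]]
[[7,5],[14,0],[24,12],[26,0],[38,14],[40,0]]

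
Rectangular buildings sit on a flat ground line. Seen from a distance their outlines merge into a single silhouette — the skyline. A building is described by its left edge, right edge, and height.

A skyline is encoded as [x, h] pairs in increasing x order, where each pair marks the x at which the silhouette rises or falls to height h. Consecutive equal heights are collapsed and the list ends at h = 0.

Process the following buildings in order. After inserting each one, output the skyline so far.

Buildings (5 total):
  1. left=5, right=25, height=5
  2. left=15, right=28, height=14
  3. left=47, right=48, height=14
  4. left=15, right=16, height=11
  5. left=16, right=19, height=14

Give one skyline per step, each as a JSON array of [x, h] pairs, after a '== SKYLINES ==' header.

== SKYLINES ==
[[5,5],[25,0]]
[[5,5],[15,14],[28,0]]
[[5,5],[15,14],[28,0],[47,14],[48,0]]
[[5,5],[15,14],[28,0],[47,14],[48,0]]
[[5,5],[15,14],[28,0],[47,14],[48,0]]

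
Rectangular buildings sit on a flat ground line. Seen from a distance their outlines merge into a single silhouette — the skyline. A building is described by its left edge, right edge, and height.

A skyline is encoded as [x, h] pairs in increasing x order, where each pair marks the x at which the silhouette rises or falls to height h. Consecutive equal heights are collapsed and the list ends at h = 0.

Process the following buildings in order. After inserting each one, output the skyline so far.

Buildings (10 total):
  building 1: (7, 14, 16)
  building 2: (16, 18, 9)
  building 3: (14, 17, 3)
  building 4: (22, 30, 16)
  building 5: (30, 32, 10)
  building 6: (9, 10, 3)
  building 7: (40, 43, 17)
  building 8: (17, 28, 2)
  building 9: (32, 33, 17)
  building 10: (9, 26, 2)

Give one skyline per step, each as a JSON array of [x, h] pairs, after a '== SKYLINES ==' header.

== SKYLINES ==
[[7,16],[14,0]]
[[7,16],[14,0],[16,9],[18,0]]
[[7,16],[14,3],[16,9],[18,0]]
[[7,16],[14,3],[16,9],[18,0],[22,16],[30,0]]
[[7,16],[14,3],[16,9],[18,0],[22,16],[30,10],[32,0]]
[[7,16],[14,3],[16,9],[18,0],[22,16],[30,10],[32,0]]
[[7,16],[14,3],[16,9],[18,0],[22,16],[30,10],[32,0],[40,17],[43,0]]
[[7,16],[14,3],[16,9],[18,2],[22,16],[30,10],[32,0],[40,17],[43,0]]
[[7,16],[14,3],[16,9],[18,2],[22,16],[30,10],[32,17],[33,0],[40,17],[43,0]]
[[7,16],[14,3],[16,9],[18,2],[22,16],[30,10],[32,17],[33,0],[40,17],[43,0]]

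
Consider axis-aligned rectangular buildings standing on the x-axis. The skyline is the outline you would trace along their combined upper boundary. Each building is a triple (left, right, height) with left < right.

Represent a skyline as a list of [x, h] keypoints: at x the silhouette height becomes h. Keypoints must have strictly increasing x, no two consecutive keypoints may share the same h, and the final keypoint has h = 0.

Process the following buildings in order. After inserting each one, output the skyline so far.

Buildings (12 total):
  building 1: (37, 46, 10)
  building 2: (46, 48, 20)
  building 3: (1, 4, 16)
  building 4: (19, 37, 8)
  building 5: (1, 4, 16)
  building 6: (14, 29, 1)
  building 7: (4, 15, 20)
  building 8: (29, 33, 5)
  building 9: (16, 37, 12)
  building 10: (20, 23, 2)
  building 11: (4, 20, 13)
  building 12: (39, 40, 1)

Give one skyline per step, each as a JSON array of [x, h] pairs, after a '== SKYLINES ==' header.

== SKYLINES ==
[[37,10],[46,0]]
[[37,10],[46,20],[48,0]]
[[1,16],[4,0],[37,10],[46,20],[48,0]]
[[1,16],[4,0],[19,8],[37,10],[46,20],[48,0]]
[[1,16],[4,0],[19,8],[37,10],[46,20],[48,0]]
[[1,16],[4,0],[14,1],[19,8],[37,10],[46,20],[48,0]]
[[1,16],[4,20],[15,1],[19,8],[37,10],[46,20],[48,0]]
[[1,16],[4,20],[15,1],[19,8],[37,10],[46,20],[48,0]]
[[1,16],[4,20],[15,1],[16,12],[37,10],[46,20],[48,0]]
[[1,16],[4,20],[15,1],[16,12],[37,10],[46,20],[48,0]]
[[1,16],[4,20],[15,13],[20,12],[37,10],[46,20],[48,0]]
[[1,16],[4,20],[15,13],[20,12],[37,10],[46,20],[48,0]]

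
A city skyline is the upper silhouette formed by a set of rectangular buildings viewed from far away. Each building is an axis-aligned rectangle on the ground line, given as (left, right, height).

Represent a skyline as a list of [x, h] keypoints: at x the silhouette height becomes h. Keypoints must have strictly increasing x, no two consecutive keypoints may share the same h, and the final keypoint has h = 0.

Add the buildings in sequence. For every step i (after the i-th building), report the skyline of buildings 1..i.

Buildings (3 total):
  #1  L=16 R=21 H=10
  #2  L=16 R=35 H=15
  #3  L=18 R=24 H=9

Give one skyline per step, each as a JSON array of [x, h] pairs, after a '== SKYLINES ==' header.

== SKYLINES ==
[[16,10],[21,0]]
[[16,15],[35,0]]
[[16,15],[35,0]]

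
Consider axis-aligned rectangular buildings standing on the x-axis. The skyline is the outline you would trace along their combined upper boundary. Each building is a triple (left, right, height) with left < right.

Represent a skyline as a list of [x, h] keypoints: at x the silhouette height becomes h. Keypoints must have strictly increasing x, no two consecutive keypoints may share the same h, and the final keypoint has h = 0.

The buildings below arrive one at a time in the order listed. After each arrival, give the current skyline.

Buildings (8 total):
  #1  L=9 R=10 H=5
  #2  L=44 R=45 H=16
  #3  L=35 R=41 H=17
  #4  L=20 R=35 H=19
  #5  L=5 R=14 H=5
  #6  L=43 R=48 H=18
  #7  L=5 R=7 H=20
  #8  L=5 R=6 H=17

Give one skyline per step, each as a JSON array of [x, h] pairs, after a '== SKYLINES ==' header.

== SKYLINES ==
[[9,5],[10,0]]
[[9,5],[10,0],[44,16],[45,0]]
[[9,5],[10,0],[35,17],[41,0],[44,16],[45,0]]
[[9,5],[10,0],[20,19],[35,17],[41,0],[44,16],[45,0]]
[[5,5],[14,0],[20,19],[35,17],[41,0],[44,16],[45,0]]
[[5,5],[14,0],[20,19],[35,17],[41,0],[43,18],[48,0]]
[[5,20],[7,5],[14,0],[20,19],[35,17],[41,0],[43,18],[48,0]]
[[5,20],[7,5],[14,0],[20,19],[35,17],[41,0],[43,18],[48,0]]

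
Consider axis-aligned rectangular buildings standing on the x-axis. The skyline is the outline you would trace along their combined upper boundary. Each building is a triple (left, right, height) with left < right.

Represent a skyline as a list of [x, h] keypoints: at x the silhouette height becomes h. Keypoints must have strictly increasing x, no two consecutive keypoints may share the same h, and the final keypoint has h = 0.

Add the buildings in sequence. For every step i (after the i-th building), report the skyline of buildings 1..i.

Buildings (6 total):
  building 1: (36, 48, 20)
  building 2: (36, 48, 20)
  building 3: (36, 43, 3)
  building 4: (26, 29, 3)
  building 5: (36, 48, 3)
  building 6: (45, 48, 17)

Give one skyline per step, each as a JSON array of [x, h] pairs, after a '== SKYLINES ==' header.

== SKYLINES ==
[[36,20],[48,0]]
[[36,20],[48,0]]
[[36,20],[48,0]]
[[26,3],[29,0],[36,20],[48,0]]
[[26,3],[29,0],[36,20],[48,0]]
[[26,3],[29,0],[36,20],[48,0]]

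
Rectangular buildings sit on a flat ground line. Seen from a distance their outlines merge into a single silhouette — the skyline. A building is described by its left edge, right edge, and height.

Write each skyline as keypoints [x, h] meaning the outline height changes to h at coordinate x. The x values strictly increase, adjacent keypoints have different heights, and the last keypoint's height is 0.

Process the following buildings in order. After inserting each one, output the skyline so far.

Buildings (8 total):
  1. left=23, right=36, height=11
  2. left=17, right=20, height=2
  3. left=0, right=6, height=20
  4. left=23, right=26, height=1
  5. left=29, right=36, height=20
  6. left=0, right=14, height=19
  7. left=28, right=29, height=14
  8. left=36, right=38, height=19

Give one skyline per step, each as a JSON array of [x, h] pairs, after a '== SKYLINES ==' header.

== SKYLINES ==
[[23,11],[36,0]]
[[17,2],[20,0],[23,11],[36,0]]
[[0,20],[6,0],[17,2],[20,0],[23,11],[36,0]]
[[0,20],[6,0],[17,2],[20,0],[23,11],[36,0]]
[[0,20],[6,0],[17,2],[20,0],[23,11],[29,20],[36,0]]
[[0,20],[6,19],[14,0],[17,2],[20,0],[23,11],[29,20],[36,0]]
[[0,20],[6,19],[14,0],[17,2],[20,0],[23,11],[28,14],[29,20],[36,0]]
[[0,20],[6,19],[14,0],[17,2],[20,0],[23,11],[28,14],[29,20],[36,19],[38,0]]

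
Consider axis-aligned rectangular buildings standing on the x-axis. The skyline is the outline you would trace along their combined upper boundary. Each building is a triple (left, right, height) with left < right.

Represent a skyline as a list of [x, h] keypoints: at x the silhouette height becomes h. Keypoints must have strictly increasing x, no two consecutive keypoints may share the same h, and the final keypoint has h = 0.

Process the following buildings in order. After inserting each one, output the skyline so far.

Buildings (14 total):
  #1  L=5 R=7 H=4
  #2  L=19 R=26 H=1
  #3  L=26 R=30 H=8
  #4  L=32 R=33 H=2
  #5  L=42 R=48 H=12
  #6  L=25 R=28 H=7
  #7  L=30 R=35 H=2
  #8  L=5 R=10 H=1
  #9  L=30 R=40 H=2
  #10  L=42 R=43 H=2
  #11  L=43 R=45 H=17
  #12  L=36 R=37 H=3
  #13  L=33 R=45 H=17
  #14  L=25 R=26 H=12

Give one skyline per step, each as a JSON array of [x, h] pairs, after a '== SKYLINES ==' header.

== SKYLINES ==
[[5,4],[7,0]]
[[5,4],[7,0],[19,1],[26,0]]
[[5,4],[7,0],[19,1],[26,8],[30,0]]
[[5,4],[7,0],[19,1],[26,8],[30,0],[32,2],[33,0]]
[[5,4],[7,0],[19,1],[26,8],[30,0],[32,2],[33,0],[42,12],[48,0]]
[[5,4],[7,0],[19,1],[25,7],[26,8],[30,0],[32,2],[33,0],[42,12],[48,0]]
[[5,4],[7,0],[19,1],[25,7],[26,8],[30,2],[35,0],[42,12],[48,0]]
[[5,4],[7,1],[10,0],[19,1],[25,7],[26,8],[30,2],[35,0],[42,12],[48,0]]
[[5,4],[7,1],[10,0],[19,1],[25,7],[26,8],[30,2],[40,0],[42,12],[48,0]]
[[5,4],[7,1],[10,0],[19,1],[25,7],[26,8],[30,2],[40,0],[42,12],[48,0]]
[[5,4],[7,1],[10,0],[19,1],[25,7],[26,8],[30,2],[40,0],[42,12],[43,17],[45,12],[48,0]]
[[5,4],[7,1],[10,0],[19,1],[25,7],[26,8],[30,2],[36,3],[37,2],[40,0],[42,12],[43,17],[45,12],[48,0]]
[[5,4],[7,1],[10,0],[19,1],[25,7],[26,8],[30,2],[33,17],[45,12],[48,0]]
[[5,4],[7,1],[10,0],[19,1],[25,12],[26,8],[30,2],[33,17],[45,12],[48,0]]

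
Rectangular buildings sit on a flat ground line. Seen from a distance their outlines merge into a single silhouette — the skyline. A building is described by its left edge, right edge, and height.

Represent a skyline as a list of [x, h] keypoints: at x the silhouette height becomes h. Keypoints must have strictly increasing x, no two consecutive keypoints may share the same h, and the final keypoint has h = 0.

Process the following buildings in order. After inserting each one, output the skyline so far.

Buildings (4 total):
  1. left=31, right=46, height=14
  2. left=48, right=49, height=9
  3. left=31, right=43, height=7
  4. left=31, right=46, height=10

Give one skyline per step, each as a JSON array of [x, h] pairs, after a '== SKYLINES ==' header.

== SKYLINES ==
[[31,14],[46,0]]
[[31,14],[46,0],[48,9],[49,0]]
[[31,14],[46,0],[48,9],[49,0]]
[[31,14],[46,0],[48,9],[49,0]]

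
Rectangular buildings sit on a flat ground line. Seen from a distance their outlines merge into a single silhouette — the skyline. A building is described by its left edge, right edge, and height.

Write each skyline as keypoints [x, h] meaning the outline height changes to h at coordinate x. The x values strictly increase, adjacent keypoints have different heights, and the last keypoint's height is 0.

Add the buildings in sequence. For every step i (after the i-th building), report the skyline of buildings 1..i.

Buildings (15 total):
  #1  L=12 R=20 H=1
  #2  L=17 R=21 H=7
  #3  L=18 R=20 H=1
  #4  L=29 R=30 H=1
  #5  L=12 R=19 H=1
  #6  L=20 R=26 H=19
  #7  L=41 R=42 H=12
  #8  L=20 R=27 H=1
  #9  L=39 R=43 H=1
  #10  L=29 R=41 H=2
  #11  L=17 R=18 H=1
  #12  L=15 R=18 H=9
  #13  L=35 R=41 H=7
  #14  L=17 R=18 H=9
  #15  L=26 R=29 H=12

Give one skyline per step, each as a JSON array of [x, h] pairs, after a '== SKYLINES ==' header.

== SKYLINES ==
[[12,1],[20,0]]
[[12,1],[17,7],[21,0]]
[[12,1],[17,7],[21,0]]
[[12,1],[17,7],[21,0],[29,1],[30,0]]
[[12,1],[17,7],[21,0],[29,1],[30,0]]
[[12,1],[17,7],[20,19],[26,0],[29,1],[30,0]]
[[12,1],[17,7],[20,19],[26,0],[29,1],[30,0],[41,12],[42,0]]
[[12,1],[17,7],[20,19],[26,1],[27,0],[29,1],[30,0],[41,12],[42,0]]
[[12,1],[17,7],[20,19],[26,1],[27,0],[29,1],[30,0],[39,1],[41,12],[42,1],[43,0]]
[[12,1],[17,7],[20,19],[26,1],[27,0],[29,2],[41,12],[42,1],[43,0]]
[[12,1],[17,7],[20,19],[26,1],[27,0],[29,2],[41,12],[42,1],[43,0]]
[[12,1],[15,9],[18,7],[20,19],[26,1],[27,0],[29,2],[41,12],[42,1],[43,0]]
[[12,1],[15,9],[18,7],[20,19],[26,1],[27,0],[29,2],[35,7],[41,12],[42,1],[43,0]]
[[12,1],[15,9],[18,7],[20,19],[26,1],[27,0],[29,2],[35,7],[41,12],[42,1],[43,0]]
[[12,1],[15,9],[18,7],[20,19],[26,12],[29,2],[35,7],[41,12],[42,1],[43,0]]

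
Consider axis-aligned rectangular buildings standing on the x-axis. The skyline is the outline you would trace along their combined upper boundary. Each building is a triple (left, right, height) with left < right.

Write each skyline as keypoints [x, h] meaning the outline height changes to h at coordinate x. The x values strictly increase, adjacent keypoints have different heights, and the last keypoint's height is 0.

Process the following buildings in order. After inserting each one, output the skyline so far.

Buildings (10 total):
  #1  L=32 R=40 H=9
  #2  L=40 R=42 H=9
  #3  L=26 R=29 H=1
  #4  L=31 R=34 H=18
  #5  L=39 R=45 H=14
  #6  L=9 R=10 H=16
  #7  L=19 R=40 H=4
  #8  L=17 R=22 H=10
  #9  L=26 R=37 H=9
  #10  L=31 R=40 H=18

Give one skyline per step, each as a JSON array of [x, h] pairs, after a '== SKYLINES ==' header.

== SKYLINES ==
[[32,9],[40,0]]
[[32,9],[42,0]]
[[26,1],[29,0],[32,9],[42,0]]
[[26,1],[29,0],[31,18],[34,9],[42,0]]
[[26,1],[29,0],[31,18],[34,9],[39,14],[45,0]]
[[9,16],[10,0],[26,1],[29,0],[31,18],[34,9],[39,14],[45,0]]
[[9,16],[10,0],[19,4],[31,18],[34,9],[39,14],[45,0]]
[[9,16],[10,0],[17,10],[22,4],[31,18],[34,9],[39,14],[45,0]]
[[9,16],[10,0],[17,10],[22,4],[26,9],[31,18],[34,9],[39,14],[45,0]]
[[9,16],[10,0],[17,10],[22,4],[26,9],[31,18],[40,14],[45,0]]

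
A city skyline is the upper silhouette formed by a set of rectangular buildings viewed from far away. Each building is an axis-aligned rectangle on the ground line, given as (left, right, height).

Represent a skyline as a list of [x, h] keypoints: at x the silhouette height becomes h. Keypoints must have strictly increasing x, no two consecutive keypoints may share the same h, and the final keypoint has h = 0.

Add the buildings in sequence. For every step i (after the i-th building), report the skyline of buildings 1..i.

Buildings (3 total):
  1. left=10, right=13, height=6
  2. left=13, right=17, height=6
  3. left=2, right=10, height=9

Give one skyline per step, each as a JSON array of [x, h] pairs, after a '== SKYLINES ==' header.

== SKYLINES ==
[[10,6],[13,0]]
[[10,6],[17,0]]
[[2,9],[10,6],[17,0]]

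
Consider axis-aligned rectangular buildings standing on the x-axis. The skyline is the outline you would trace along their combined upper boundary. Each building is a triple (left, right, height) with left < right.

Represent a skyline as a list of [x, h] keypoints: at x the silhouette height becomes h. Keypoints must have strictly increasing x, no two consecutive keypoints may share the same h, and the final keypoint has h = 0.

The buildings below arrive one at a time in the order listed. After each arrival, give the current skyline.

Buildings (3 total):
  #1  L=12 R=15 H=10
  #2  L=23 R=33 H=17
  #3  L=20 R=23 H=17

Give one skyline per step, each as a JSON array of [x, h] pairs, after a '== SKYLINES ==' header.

== SKYLINES ==
[[12,10],[15,0]]
[[12,10],[15,0],[23,17],[33,0]]
[[12,10],[15,0],[20,17],[33,0]]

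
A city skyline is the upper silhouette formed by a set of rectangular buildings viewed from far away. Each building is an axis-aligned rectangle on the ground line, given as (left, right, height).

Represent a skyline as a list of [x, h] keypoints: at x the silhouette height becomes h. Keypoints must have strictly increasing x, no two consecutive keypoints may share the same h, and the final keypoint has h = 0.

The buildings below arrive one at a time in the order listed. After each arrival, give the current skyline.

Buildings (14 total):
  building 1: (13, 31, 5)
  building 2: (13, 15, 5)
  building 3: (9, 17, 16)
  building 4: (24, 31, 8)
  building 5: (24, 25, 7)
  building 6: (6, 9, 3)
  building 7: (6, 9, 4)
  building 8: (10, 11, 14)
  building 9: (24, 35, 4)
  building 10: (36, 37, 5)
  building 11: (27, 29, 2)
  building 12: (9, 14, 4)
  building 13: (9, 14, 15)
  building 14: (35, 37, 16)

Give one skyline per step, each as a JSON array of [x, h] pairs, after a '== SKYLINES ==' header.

== SKYLINES ==
[[13,5],[31,0]]
[[13,5],[31,0]]
[[9,16],[17,5],[31,0]]
[[9,16],[17,5],[24,8],[31,0]]
[[9,16],[17,5],[24,8],[31,0]]
[[6,3],[9,16],[17,5],[24,8],[31,0]]
[[6,4],[9,16],[17,5],[24,8],[31,0]]
[[6,4],[9,16],[17,5],[24,8],[31,0]]
[[6,4],[9,16],[17,5],[24,8],[31,4],[35,0]]
[[6,4],[9,16],[17,5],[24,8],[31,4],[35,0],[36,5],[37,0]]
[[6,4],[9,16],[17,5],[24,8],[31,4],[35,0],[36,5],[37,0]]
[[6,4],[9,16],[17,5],[24,8],[31,4],[35,0],[36,5],[37,0]]
[[6,4],[9,16],[17,5],[24,8],[31,4],[35,0],[36,5],[37,0]]
[[6,4],[9,16],[17,5],[24,8],[31,4],[35,16],[37,0]]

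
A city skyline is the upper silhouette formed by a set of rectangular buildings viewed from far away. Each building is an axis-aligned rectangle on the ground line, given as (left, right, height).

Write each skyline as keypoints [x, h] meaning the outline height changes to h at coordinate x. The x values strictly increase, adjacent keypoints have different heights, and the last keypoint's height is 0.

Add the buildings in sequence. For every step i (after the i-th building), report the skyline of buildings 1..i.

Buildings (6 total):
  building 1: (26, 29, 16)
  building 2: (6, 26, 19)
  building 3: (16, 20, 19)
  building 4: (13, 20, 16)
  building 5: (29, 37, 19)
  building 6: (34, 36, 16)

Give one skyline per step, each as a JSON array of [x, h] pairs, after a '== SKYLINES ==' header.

== SKYLINES ==
[[26,16],[29,0]]
[[6,19],[26,16],[29,0]]
[[6,19],[26,16],[29,0]]
[[6,19],[26,16],[29,0]]
[[6,19],[26,16],[29,19],[37,0]]
[[6,19],[26,16],[29,19],[37,0]]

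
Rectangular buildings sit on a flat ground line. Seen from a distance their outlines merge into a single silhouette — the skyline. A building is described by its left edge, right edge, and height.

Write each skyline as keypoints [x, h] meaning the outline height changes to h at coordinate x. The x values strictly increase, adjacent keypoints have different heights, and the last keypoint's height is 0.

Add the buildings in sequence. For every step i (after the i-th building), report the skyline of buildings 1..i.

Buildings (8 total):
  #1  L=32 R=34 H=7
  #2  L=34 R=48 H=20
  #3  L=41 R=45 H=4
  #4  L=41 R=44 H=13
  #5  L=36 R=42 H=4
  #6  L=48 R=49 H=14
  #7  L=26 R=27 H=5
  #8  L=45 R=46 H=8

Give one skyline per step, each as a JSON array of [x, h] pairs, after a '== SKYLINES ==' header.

== SKYLINES ==
[[32,7],[34,0]]
[[32,7],[34,20],[48,0]]
[[32,7],[34,20],[48,0]]
[[32,7],[34,20],[48,0]]
[[32,7],[34,20],[48,0]]
[[32,7],[34,20],[48,14],[49,0]]
[[26,5],[27,0],[32,7],[34,20],[48,14],[49,0]]
[[26,5],[27,0],[32,7],[34,20],[48,14],[49,0]]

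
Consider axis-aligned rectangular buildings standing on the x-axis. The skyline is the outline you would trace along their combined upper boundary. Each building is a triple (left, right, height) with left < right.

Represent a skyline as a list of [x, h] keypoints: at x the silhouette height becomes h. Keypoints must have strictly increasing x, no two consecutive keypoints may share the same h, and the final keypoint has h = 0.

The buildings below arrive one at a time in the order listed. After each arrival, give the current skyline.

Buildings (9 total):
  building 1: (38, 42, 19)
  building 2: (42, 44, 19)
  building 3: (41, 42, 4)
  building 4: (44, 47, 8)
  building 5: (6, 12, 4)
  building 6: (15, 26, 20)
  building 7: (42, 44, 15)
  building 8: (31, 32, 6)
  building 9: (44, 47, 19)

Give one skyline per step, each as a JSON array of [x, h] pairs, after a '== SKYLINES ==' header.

== SKYLINES ==
[[38,19],[42,0]]
[[38,19],[44,0]]
[[38,19],[44,0]]
[[38,19],[44,8],[47,0]]
[[6,4],[12,0],[38,19],[44,8],[47,0]]
[[6,4],[12,0],[15,20],[26,0],[38,19],[44,8],[47,0]]
[[6,4],[12,0],[15,20],[26,0],[38,19],[44,8],[47,0]]
[[6,4],[12,0],[15,20],[26,0],[31,6],[32,0],[38,19],[44,8],[47,0]]
[[6,4],[12,0],[15,20],[26,0],[31,6],[32,0],[38,19],[47,0]]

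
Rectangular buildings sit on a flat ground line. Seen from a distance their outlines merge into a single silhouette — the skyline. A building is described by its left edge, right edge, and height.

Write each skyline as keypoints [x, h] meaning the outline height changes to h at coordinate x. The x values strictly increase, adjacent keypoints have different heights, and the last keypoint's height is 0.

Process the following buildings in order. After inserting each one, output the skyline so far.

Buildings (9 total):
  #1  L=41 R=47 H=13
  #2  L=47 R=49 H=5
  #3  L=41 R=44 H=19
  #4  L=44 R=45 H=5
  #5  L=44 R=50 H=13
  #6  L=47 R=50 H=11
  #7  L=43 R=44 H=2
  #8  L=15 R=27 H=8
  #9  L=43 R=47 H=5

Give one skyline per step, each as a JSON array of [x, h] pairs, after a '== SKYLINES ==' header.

== SKYLINES ==
[[41,13],[47,0]]
[[41,13],[47,5],[49,0]]
[[41,19],[44,13],[47,5],[49,0]]
[[41,19],[44,13],[47,5],[49,0]]
[[41,19],[44,13],[50,0]]
[[41,19],[44,13],[50,0]]
[[41,19],[44,13],[50,0]]
[[15,8],[27,0],[41,19],[44,13],[50,0]]
[[15,8],[27,0],[41,19],[44,13],[50,0]]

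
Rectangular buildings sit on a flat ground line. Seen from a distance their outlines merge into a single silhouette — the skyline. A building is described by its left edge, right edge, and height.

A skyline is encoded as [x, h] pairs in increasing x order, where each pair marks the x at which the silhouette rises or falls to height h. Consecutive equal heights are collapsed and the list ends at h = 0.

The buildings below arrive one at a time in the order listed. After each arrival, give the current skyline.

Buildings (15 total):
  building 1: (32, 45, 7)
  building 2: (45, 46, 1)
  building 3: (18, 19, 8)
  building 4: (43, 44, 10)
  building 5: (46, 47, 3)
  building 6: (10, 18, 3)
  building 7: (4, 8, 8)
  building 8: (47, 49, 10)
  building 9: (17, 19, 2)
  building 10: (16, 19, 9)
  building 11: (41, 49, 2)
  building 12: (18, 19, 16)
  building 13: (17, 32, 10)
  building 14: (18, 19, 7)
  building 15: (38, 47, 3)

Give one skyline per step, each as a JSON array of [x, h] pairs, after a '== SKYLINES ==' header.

== SKYLINES ==
[[32,7],[45,0]]
[[32,7],[45,1],[46,0]]
[[18,8],[19,0],[32,7],[45,1],[46,0]]
[[18,8],[19,0],[32,7],[43,10],[44,7],[45,1],[46,0]]
[[18,8],[19,0],[32,7],[43,10],[44,7],[45,1],[46,3],[47,0]]
[[10,3],[18,8],[19,0],[32,7],[43,10],[44,7],[45,1],[46,3],[47,0]]
[[4,8],[8,0],[10,3],[18,8],[19,0],[32,7],[43,10],[44,7],[45,1],[46,3],[47,0]]
[[4,8],[8,0],[10,3],[18,8],[19,0],[32,7],[43,10],[44,7],[45,1],[46,3],[47,10],[49,0]]
[[4,8],[8,0],[10,3],[18,8],[19,0],[32,7],[43,10],[44,7],[45,1],[46,3],[47,10],[49,0]]
[[4,8],[8,0],[10,3],[16,9],[19,0],[32,7],[43,10],[44,7],[45,1],[46,3],[47,10],[49,0]]
[[4,8],[8,0],[10,3],[16,9],[19,0],[32,7],[43,10],[44,7],[45,2],[46,3],[47,10],[49,0]]
[[4,8],[8,0],[10,3],[16,9],[18,16],[19,0],[32,7],[43,10],[44,7],[45,2],[46,3],[47,10],[49,0]]
[[4,8],[8,0],[10,3],[16,9],[17,10],[18,16],[19,10],[32,7],[43,10],[44,7],[45,2],[46,3],[47,10],[49,0]]
[[4,8],[8,0],[10,3],[16,9],[17,10],[18,16],[19,10],[32,7],[43,10],[44,7],[45,2],[46,3],[47,10],[49,0]]
[[4,8],[8,0],[10,3],[16,9],[17,10],[18,16],[19,10],[32,7],[43,10],[44,7],[45,3],[47,10],[49,0]]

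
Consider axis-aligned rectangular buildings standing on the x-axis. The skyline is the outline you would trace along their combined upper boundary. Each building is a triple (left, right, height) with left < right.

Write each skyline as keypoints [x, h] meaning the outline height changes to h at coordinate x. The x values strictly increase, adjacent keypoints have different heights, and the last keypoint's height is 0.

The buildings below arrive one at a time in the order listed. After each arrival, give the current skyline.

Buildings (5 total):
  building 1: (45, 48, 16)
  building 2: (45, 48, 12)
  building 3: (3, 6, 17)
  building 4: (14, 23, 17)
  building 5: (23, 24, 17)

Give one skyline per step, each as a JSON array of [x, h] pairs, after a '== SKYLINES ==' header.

== SKYLINES ==
[[45,16],[48,0]]
[[45,16],[48,0]]
[[3,17],[6,0],[45,16],[48,0]]
[[3,17],[6,0],[14,17],[23,0],[45,16],[48,0]]
[[3,17],[6,0],[14,17],[24,0],[45,16],[48,0]]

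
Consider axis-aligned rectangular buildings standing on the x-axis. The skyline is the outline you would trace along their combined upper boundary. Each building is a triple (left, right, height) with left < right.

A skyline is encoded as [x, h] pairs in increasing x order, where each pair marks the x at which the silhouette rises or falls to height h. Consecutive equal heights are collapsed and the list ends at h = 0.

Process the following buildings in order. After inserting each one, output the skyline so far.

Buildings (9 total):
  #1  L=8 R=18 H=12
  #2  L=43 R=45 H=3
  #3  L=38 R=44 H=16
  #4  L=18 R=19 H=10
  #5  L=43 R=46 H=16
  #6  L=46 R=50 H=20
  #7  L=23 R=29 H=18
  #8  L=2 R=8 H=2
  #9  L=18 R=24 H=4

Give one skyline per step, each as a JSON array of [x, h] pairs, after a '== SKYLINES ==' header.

== SKYLINES ==
[[8,12],[18,0]]
[[8,12],[18,0],[43,3],[45,0]]
[[8,12],[18,0],[38,16],[44,3],[45,0]]
[[8,12],[18,10],[19,0],[38,16],[44,3],[45,0]]
[[8,12],[18,10],[19,0],[38,16],[46,0]]
[[8,12],[18,10],[19,0],[38,16],[46,20],[50,0]]
[[8,12],[18,10],[19,0],[23,18],[29,0],[38,16],[46,20],[50,0]]
[[2,2],[8,12],[18,10],[19,0],[23,18],[29,0],[38,16],[46,20],[50,0]]
[[2,2],[8,12],[18,10],[19,4],[23,18],[29,0],[38,16],[46,20],[50,0]]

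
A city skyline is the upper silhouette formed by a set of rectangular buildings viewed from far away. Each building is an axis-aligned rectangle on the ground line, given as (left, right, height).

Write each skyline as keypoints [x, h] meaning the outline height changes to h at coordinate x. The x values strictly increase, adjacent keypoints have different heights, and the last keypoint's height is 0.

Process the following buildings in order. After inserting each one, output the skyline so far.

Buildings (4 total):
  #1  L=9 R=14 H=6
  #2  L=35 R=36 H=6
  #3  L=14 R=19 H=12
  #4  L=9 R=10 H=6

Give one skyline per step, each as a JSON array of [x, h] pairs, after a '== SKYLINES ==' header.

== SKYLINES ==
[[9,6],[14,0]]
[[9,6],[14,0],[35,6],[36,0]]
[[9,6],[14,12],[19,0],[35,6],[36,0]]
[[9,6],[14,12],[19,0],[35,6],[36,0]]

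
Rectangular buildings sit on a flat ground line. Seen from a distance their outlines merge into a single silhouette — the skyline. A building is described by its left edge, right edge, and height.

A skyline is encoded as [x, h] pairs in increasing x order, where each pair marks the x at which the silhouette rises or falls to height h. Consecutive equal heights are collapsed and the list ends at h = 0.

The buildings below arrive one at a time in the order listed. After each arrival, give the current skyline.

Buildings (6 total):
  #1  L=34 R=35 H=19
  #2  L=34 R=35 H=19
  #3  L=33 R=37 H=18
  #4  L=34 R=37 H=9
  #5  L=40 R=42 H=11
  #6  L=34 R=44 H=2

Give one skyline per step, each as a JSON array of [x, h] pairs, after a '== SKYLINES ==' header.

== SKYLINES ==
[[34,19],[35,0]]
[[34,19],[35,0]]
[[33,18],[34,19],[35,18],[37,0]]
[[33,18],[34,19],[35,18],[37,0]]
[[33,18],[34,19],[35,18],[37,0],[40,11],[42,0]]
[[33,18],[34,19],[35,18],[37,2],[40,11],[42,2],[44,0]]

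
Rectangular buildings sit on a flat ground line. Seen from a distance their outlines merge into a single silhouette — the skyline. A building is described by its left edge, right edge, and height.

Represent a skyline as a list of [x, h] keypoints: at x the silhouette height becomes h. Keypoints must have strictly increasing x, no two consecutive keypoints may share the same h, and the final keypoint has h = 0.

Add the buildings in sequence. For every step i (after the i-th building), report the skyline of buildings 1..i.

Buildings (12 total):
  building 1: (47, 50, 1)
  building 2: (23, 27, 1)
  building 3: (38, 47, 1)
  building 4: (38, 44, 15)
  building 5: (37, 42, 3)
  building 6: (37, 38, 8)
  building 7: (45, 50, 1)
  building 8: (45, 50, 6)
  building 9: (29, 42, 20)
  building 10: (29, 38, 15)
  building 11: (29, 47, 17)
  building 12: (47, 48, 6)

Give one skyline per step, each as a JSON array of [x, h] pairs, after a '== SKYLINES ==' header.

== SKYLINES ==
[[47,1],[50,0]]
[[23,1],[27,0],[47,1],[50,0]]
[[23,1],[27,0],[38,1],[50,0]]
[[23,1],[27,0],[38,15],[44,1],[50,0]]
[[23,1],[27,0],[37,3],[38,15],[44,1],[50,0]]
[[23,1],[27,0],[37,8],[38,15],[44,1],[50,0]]
[[23,1],[27,0],[37,8],[38,15],[44,1],[50,0]]
[[23,1],[27,0],[37,8],[38,15],[44,1],[45,6],[50,0]]
[[23,1],[27,0],[29,20],[42,15],[44,1],[45,6],[50,0]]
[[23,1],[27,0],[29,20],[42,15],[44,1],[45,6],[50,0]]
[[23,1],[27,0],[29,20],[42,17],[47,6],[50,0]]
[[23,1],[27,0],[29,20],[42,17],[47,6],[50,0]]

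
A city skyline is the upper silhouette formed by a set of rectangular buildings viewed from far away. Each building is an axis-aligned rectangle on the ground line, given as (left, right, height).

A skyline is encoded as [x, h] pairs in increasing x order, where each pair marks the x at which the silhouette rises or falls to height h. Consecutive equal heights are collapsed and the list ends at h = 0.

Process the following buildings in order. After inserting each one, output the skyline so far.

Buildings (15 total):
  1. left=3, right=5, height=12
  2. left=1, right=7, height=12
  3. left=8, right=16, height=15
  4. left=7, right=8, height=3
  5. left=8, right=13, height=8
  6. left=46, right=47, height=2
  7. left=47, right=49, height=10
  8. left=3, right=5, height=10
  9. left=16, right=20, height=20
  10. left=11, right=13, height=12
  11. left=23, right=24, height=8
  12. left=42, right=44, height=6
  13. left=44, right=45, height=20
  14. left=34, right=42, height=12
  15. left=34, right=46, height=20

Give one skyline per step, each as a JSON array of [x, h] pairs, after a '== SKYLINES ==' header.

== SKYLINES ==
[[3,12],[5,0]]
[[1,12],[7,0]]
[[1,12],[7,0],[8,15],[16,0]]
[[1,12],[7,3],[8,15],[16,0]]
[[1,12],[7,3],[8,15],[16,0]]
[[1,12],[7,3],[8,15],[16,0],[46,2],[47,0]]
[[1,12],[7,3],[8,15],[16,0],[46,2],[47,10],[49,0]]
[[1,12],[7,3],[8,15],[16,0],[46,2],[47,10],[49,0]]
[[1,12],[7,3],[8,15],[16,20],[20,0],[46,2],[47,10],[49,0]]
[[1,12],[7,3],[8,15],[16,20],[20,0],[46,2],[47,10],[49,0]]
[[1,12],[7,3],[8,15],[16,20],[20,0],[23,8],[24,0],[46,2],[47,10],[49,0]]
[[1,12],[7,3],[8,15],[16,20],[20,0],[23,8],[24,0],[42,6],[44,0],[46,2],[47,10],[49,0]]
[[1,12],[7,3],[8,15],[16,20],[20,0],[23,8],[24,0],[42,6],[44,20],[45,0],[46,2],[47,10],[49,0]]
[[1,12],[7,3],[8,15],[16,20],[20,0],[23,8],[24,0],[34,12],[42,6],[44,20],[45,0],[46,2],[47,10],[49,0]]
[[1,12],[7,3],[8,15],[16,20],[20,0],[23,8],[24,0],[34,20],[46,2],[47,10],[49,0]]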